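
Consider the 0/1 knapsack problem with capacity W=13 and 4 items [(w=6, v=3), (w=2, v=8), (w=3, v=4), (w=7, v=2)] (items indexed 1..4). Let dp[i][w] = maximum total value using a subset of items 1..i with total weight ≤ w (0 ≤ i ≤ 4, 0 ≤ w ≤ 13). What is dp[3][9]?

i\w   0   1   2   3   4   5   6   7   8   9  10  11  12  13
  0   0   0   0   0   0   0   0   0   0   0   0   0   0   0
  1   0   0   0   0   0   0   3   3   3   3   3   3   3   3
  2   0   0   8   8   8   8   8   8  11  11  11  11  11  11
  3   0   0   8   8   8  12  12  12  12  12  12  15  15  15
  4   0   0   8   8   8  12  12  12  12  12  12  15  15  15

12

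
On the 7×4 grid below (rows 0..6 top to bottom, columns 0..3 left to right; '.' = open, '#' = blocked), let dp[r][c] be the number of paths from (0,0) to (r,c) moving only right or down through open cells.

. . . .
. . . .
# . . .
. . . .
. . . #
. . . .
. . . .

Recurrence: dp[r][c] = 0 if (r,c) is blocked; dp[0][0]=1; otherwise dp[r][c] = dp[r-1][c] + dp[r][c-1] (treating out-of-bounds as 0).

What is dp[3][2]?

r\c   0   1   2   3
  0   1   1   1   1
  1   1   2   3   4
  2   0   2   5   9
  3   0   2   7  16
  4   0   2   9   0
  5   0   2  11  11
  6   0   2  13  24

7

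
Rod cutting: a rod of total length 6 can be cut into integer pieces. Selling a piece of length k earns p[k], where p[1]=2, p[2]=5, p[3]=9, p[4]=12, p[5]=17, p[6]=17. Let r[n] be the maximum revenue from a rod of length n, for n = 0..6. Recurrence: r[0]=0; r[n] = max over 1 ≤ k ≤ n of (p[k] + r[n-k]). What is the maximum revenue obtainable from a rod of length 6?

   n    0    1    2    3    4    5    6
r[n]    0    2    5    9   12   17   19

19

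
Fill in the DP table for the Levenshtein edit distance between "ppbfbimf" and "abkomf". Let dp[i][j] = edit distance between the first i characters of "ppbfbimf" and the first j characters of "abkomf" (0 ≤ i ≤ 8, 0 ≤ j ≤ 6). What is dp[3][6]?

   ''  a  b  k  o  m  f
''  0  1  2  3  4  5  6
 p  1  1  2  3  4  5  6
 p  2  2  2  3  4  5  6
 b  3  3  2  3  4  5  6
 f  4  4  3  3  4  5  5
 b  5  5  4  4  4  5  6
 i  6  6  5  5  5  5  6
 m  7  7  6  6  6  5  6
 f  8  8  7  7  7  6  5

6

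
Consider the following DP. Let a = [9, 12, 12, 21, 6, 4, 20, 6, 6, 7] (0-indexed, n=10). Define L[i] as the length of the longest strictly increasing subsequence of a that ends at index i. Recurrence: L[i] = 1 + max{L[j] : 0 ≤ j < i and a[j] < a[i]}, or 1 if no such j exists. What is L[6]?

   i    0    1    2    3    4    5    6    7    8    9
a[i]    9   12   12   21    6    4   20    6    6    7
L[i]    1    2    2    3    1    1    3    2    2    3

3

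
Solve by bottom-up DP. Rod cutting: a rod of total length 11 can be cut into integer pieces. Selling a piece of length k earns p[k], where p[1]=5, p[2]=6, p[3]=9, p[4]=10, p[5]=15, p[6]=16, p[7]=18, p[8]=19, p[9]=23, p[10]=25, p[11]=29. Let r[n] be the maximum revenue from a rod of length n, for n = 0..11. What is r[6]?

30

   n    0    1    2    3    4    5    6    7    8    9   10   11
r[n]    0    5   10   15   20   25   30   35   40   45   50   55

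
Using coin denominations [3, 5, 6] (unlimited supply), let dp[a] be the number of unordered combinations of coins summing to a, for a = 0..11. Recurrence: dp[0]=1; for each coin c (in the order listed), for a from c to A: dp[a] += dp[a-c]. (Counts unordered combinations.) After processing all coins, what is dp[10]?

after  coin     0     1     2     3     4     5     6     7     8     9    10    11
          3     1     0     0     1     0     0     1     0     0     1     0     0
          5     1     0     0     1     0     1     1     0     1     1     1     1
          6     1     0     0     1     0     1     2     0     1     2     1     2

1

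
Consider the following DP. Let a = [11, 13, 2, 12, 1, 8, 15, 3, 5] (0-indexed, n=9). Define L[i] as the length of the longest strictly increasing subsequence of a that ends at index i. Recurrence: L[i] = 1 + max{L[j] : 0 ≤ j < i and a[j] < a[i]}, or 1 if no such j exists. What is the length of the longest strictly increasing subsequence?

   i    0    1    2    3    4    5    6    7    8
a[i]   11   13    2   12    1    8   15    3    5
L[i]    1    2    1    2    1    2    3    2    3

3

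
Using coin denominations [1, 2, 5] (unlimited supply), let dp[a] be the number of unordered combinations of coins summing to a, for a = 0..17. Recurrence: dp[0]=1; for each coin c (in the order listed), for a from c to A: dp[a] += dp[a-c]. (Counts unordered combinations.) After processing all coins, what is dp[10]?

after  coin     0     1     2     3     4     5     6     7     8     9    10    11    12    13    14    15    16    17
          1     1     1     1     1     1     1     1     1     1     1     1     1     1     1     1     1     1     1
          2     1     1     2     2     3     3     4     4     5     5     6     6     7     7     8     8     9     9
          5     1     1     2     2     3     4     5     6     7     8    10    11    13    14    16    18    20    22

10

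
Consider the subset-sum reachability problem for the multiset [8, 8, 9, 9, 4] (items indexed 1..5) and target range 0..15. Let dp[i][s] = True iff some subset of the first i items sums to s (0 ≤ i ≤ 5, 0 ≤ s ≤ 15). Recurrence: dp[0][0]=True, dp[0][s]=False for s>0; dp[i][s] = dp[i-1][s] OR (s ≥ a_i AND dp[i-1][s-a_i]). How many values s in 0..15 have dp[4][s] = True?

i\s   0   1   2   3   4   5   6   7   8   9  10  11  12  13  14  15
  0   T   F   F   F   F   F   F   F   F   F   F   F   F   F   F   F
  1   T   F   F   F   F   F   F   F   T   F   F   F   F   F   F   F
  2   T   F   F   F   F   F   F   F   T   F   F   F   F   F   F   F
  3   T   F   F   F   F   F   F   F   T   T   F   F   F   F   F   F
  4   T   F   F   F   F   F   F   F   T   T   F   F   F   F   F   F
  5   T   F   F   F   T   F   F   F   T   T   F   F   T   T   F   F

3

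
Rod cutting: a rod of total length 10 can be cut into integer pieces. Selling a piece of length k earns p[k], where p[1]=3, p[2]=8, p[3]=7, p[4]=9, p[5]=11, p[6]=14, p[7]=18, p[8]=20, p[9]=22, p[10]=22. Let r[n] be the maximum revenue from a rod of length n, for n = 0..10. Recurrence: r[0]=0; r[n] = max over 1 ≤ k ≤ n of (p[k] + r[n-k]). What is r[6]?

24

   n    0    1    2    3    4    5    6    7    8    9   10
r[n]    0    3    8   11   16   19   24   27   32   35   40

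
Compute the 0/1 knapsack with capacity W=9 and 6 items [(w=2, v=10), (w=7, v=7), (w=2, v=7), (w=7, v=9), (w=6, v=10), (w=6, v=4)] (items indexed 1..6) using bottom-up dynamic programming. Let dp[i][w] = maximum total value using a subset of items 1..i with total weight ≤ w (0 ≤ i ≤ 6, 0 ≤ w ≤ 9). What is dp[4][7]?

i\w   0   1   2   3   4   5   6   7   8   9
  0   0   0   0   0   0   0   0   0   0   0
  1   0   0  10  10  10  10  10  10  10  10
  2   0   0  10  10  10  10  10  10  10  17
  3   0   0  10  10  17  17  17  17  17  17
  4   0   0  10  10  17  17  17  17  17  19
  5   0   0  10  10  17  17  17  17  20  20
  6   0   0  10  10  17  17  17  17  20  20

17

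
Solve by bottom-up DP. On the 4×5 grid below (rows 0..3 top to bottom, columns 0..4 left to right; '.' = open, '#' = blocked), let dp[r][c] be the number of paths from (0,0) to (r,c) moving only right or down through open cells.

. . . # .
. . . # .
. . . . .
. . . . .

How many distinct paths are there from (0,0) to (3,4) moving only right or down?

22

r\c   0   1   2   3   4
  0   1   1   1   0   0
  1   1   2   3   0   0
  2   1   3   6   6   6
  3   1   4  10  16  22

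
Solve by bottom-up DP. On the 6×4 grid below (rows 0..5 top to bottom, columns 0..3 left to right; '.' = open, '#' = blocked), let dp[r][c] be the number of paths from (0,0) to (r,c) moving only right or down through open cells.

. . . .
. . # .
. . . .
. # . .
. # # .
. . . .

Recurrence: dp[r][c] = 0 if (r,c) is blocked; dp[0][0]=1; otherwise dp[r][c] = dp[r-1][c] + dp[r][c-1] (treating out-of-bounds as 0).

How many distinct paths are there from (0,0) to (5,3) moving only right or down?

8

r\c   0   1   2   3
  0   1   1   1   1
  1   1   2   0   1
  2   1   3   3   4
  3   1   0   3   7
  4   1   0   0   7
  5   1   1   1   8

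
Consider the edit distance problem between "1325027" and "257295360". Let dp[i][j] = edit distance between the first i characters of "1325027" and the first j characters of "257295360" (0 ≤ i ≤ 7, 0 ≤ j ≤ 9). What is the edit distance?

   ''  2  5  7  2  9  5  3  6  0
''  0  1  2  3  4  5  6  7  8  9
 1  1  1  2  3  4  5  6  7  8  9
 3  2  2  2  3  4  5  6  6  7  8
 2  3  2  3  3  3  4  5  6  7  8
 5  4  3  2  3  4  4  4  5  6  7
 0  5  4  3  3  4  5  5  5  6  6
 2  6  5  4  4  3  4  5  6  6  7
 7  7  6  5  4  4  4  5  6  7  7

7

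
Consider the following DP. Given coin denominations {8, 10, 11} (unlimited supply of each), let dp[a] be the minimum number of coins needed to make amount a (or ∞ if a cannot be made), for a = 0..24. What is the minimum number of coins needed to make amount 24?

 a  0  1  2  3  4  5  6  7  8  9 10 11 12 13 14 15 16 17 18 19 20 21 22 23 24
dp  0  -  -  -  -  -  -  -  1  -  1  1  -  -  -  -  2  -  2  2  2  2  2  -  3
(- denotes ∞ / unreachable)

3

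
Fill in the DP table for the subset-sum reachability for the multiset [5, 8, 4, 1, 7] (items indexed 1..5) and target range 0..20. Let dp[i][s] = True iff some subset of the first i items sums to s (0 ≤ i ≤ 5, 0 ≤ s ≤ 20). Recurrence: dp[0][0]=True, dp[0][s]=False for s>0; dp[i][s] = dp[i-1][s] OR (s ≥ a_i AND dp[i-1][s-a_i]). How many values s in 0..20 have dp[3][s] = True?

i\s   0   1   2   3   4   5   6   7   8   9  10  11  12  13  14  15  16  17  18  19  20
  0   T   F   F   F   F   F   F   F   F   F   F   F   F   F   F   F   F   F   F   F   F
  1   T   F   F   F   F   T   F   F   F   F   F   F   F   F   F   F   F   F   F   F   F
  2   T   F   F   F   F   T   F   F   T   F   F   F   F   T   F   F   F   F   F   F   F
  3   T   F   F   F   T   T   F   F   T   T   F   F   T   T   F   F   F   T   F   F   F
  4   T   T   F   F   T   T   T   F   T   T   T   F   T   T   T   F   F   T   T   F   F
  5   T   T   F   F   T   T   T   T   T   T   T   T   T   T   T   T   T   T   T   T   T

8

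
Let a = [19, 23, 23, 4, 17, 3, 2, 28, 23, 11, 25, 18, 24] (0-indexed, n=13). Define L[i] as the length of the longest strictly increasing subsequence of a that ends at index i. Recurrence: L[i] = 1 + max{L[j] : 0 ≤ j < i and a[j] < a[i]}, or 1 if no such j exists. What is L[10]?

   i    0    1    2    3    4    5    6    7    8    9   10   11   12
a[i]   19   23   23    4   17    3    2   28   23   11   25   18   24
L[i]    1    2    2    1    2    1    1    3    3    2    4    3    4

4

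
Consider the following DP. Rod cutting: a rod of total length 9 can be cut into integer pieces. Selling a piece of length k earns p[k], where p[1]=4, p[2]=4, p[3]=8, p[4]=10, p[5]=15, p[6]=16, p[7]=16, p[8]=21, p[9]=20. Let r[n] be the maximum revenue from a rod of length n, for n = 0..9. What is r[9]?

   n    0    1    2    3    4    5    6    7    8    9
r[n]    0    4    8   12   16   20   24   28   32   36

36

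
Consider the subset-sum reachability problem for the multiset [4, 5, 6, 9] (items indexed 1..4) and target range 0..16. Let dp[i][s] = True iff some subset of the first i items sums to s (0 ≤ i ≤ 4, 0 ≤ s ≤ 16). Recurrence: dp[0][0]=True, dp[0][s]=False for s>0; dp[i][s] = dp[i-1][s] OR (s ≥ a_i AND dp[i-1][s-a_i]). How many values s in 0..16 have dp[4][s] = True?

i\s   0   1   2   3   4   5   6   7   8   9  10  11  12  13  14  15  16
  0   T   F   F   F   F   F   F   F   F   F   F   F   F   F   F   F   F
  1   T   F   F   F   T   F   F   F   F   F   F   F   F   F   F   F   F
  2   T   F   F   F   T   T   F   F   F   T   F   F   F   F   F   F   F
  3   T   F   F   F   T   T   T   F   F   T   T   T   F   F   F   T   F
  4   T   F   F   F   T   T   T   F   F   T   T   T   F   T   T   T   F

10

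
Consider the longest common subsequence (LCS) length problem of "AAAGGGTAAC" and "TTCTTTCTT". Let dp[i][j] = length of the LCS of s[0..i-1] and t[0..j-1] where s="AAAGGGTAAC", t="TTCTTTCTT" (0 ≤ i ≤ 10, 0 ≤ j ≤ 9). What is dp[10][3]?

   ''  T  T  C  T  T  T  C  T  T
''  0  0  0  0  0  0  0  0  0  0
 A  0  0  0  0  0  0  0  0  0  0
 A  0  0  0  0  0  0  0  0  0  0
 A  0  0  0  0  0  0  0  0  0  0
 G  0  0  0  0  0  0  0  0  0  0
 G  0  0  0  0  0  0  0  0  0  0
 G  0  0  0  0  0  0  0  0  0  0
 T  0  1  1  1  1  1  1  1  1  1
 A  0  1  1  1  1  1  1  1  1  1
 A  0  1  1  1  1  1  1  1  1  1
 C  0  1  1  2  2  2  2  2  2  2

2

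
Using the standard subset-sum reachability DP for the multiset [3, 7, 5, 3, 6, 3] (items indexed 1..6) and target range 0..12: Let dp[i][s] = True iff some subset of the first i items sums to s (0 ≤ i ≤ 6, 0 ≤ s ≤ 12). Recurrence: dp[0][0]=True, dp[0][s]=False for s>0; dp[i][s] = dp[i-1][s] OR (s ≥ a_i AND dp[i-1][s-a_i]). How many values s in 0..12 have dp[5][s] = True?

i\s   0   1   2   3   4   5   6   7   8   9  10  11  12
  0   T   F   F   F   F   F   F   F   F   F   F   F   F
  1   T   F   F   T   F   F   F   F   F   F   F   F   F
  2   T   F   F   T   F   F   F   T   F   F   T   F   F
  3   T   F   F   T   F   T   F   T   T   F   T   F   T
  4   T   F   F   T   F   T   T   T   T   F   T   T   T
  5   T   F   F   T   F   T   T   T   T   T   T   T   T
  6   T   F   F   T   F   T   T   T   T   T   T   T   T

10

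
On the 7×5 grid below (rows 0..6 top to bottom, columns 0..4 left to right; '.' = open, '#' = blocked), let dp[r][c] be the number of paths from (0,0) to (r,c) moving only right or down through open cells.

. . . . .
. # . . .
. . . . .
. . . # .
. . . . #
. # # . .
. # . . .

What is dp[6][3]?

7

r\c   0   1   2   3   4
  0   1   1   1   1   1
  1   1   0   1   2   3
  2   1   1   2   4   7
  3   1   2   4   0   7
  4   1   3   7   7   0
  5   1   0   0   7   7
  6   1   0   0   7  14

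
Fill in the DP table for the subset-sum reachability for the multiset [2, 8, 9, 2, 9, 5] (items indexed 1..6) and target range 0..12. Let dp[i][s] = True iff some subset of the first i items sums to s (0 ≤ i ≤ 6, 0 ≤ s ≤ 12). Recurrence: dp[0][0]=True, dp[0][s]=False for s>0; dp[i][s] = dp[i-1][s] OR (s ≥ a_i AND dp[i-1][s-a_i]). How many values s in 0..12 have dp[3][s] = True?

6

i\s   0   1   2   3   4   5   6   7   8   9  10  11  12
  0   T   F   F   F   F   F   F   F   F   F   F   F   F
  1   T   F   T   F   F   F   F   F   F   F   F   F   F
  2   T   F   T   F   F   F   F   F   T   F   T   F   F
  3   T   F   T   F   F   F   F   F   T   T   T   T   F
  4   T   F   T   F   T   F   F   F   T   T   T   T   T
  5   T   F   T   F   T   F   F   F   T   T   T   T   T
  6   T   F   T   F   T   T   F   T   T   T   T   T   T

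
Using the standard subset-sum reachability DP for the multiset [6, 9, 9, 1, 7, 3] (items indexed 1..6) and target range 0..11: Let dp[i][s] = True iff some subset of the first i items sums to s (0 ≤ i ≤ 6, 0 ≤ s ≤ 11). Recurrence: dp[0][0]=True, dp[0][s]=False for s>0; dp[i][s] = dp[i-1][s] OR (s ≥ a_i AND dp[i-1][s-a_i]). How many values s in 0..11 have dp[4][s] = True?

i\s   0   1   2   3   4   5   6   7   8   9  10  11
  0   T   F   F   F   F   F   F   F   F   F   F   F
  1   T   F   F   F   F   F   T   F   F   F   F   F
  2   T   F   F   F   F   F   T   F   F   T   F   F
  3   T   F   F   F   F   F   T   F   F   T   F   F
  4   T   T   F   F   F   F   T   T   F   T   T   F
  5   T   T   F   F   F   F   T   T   T   T   T   F
  6   T   T   F   T   T   F   T   T   T   T   T   T

6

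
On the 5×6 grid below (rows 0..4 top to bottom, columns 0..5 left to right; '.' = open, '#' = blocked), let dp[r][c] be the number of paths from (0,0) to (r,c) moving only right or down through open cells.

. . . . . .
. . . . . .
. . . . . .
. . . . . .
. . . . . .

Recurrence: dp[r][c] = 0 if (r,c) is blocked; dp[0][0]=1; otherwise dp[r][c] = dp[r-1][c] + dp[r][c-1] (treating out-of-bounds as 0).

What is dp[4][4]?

r\c   0   1   2   3   4   5
  0   1   1   1   1   1   1
  1   1   2   3   4   5   6
  2   1   3   6  10  15  21
  3   1   4  10  20  35  56
  4   1   5  15  35  70 126

70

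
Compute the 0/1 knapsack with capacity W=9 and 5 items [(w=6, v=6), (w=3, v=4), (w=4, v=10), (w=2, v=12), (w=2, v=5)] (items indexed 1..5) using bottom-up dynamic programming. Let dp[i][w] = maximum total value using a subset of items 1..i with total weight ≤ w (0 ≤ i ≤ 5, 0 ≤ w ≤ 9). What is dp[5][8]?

27

i\w   0   1   2   3   4   5   6   7   8   9
  0   0   0   0   0   0   0   0   0   0   0
  1   0   0   0   0   0   0   6   6   6   6
  2   0   0   0   4   4   4   6   6   6  10
  3   0   0   0   4  10  10  10  14  14  14
  4   0   0  12  12  12  16  22  22  22  26
  5   0   0  12  12  17  17  22  22  27  27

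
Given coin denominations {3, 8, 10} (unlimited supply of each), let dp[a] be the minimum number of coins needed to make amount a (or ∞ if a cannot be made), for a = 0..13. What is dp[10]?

1

 a  0  1  2  3  4  5  6  7  8  9 10 11 12 13
dp  0  -  -  1  -  -  2  -  1  3  1  2  4  2
(- denotes ∞ / unreachable)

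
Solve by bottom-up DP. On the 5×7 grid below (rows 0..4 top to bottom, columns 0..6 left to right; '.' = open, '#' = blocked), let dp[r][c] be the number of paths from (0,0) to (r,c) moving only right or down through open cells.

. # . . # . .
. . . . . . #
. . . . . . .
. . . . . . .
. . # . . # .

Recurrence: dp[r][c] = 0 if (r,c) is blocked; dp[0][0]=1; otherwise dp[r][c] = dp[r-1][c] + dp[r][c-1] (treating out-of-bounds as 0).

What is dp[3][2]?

6

r\c   0   1   2   3   4   5   6
  0   1   0   0   0   0   0   0
  1   1   1   1   1   1   1   0
  2   1   2   3   4   5   6   6
  3   1   3   6  10  15  21  27
  4   1   4   0  10  25   0  27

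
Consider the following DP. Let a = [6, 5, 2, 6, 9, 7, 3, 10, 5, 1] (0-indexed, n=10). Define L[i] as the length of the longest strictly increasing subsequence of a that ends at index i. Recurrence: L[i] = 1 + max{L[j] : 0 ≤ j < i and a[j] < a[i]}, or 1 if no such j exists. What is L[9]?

   i    0    1    2    3    4    5    6    7    8    9
a[i]    6    5    2    6    9    7    3   10    5    1
L[i]    1    1    1    2    3    3    2    4    3    1

1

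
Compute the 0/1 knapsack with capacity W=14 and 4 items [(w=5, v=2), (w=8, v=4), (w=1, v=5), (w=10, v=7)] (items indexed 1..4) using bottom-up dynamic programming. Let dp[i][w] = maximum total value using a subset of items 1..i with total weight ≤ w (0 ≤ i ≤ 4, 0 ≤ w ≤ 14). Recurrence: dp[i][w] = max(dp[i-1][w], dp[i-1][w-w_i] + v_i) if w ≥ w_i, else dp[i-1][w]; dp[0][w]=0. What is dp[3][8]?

i\w   0   1   2   3   4   5   6   7   8   9  10  11  12  13  14
  0   0   0   0   0   0   0   0   0   0   0   0   0   0   0   0
  1   0   0   0   0   0   2   2   2   2   2   2   2   2   2   2
  2   0   0   0   0   0   2   2   2   4   4   4   4   4   6   6
  3   0   5   5   5   5   5   7   7   7   9   9   9   9   9  11
  4   0   5   5   5   5   5   7   7   7   9   9  12  12  12  12

7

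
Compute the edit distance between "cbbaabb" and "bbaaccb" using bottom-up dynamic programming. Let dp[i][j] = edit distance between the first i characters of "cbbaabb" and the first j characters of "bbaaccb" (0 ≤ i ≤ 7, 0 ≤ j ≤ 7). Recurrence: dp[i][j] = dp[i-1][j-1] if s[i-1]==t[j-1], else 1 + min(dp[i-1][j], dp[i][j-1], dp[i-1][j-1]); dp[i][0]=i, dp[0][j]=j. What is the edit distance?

   ''  b  b  a  a  c  c  b
''  0  1  2  3  4  5  6  7
 c  1  1  2  3  4  4  5  6
 b  2  1  1  2  3  4  5  5
 b  3  2  1  2  3  4  5  5
 a  4  3  2  1  2  3  4  5
 a  5  4  3  2  1  2  3  4
 b  6  5  4  3  2  2  3  3
 b  7  6  5  4  3  3  3  3

3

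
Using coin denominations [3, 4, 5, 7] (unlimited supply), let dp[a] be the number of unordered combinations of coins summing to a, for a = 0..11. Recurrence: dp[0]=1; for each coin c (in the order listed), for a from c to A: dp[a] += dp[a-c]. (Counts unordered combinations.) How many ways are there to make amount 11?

after  coin     0     1     2     3     4     5     6     7     8     9    10    11
          3     1     0     0     1     0     0     1     0     0     1     0     0
          4     1     0     0     1     1     0     1     1     1     1     1     1
          5     1     0     0     1     1     1     1     1     2     2     2     2
          7     1     0     0     1     1     1     1     2     2     2     3     3

3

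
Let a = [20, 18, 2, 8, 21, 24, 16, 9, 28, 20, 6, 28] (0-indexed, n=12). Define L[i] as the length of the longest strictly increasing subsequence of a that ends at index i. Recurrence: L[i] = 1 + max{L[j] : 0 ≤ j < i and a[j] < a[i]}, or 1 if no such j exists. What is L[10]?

   i    0    1    2    3    4    5    6    7    8    9   10   11
a[i]   20   18    2    8   21   24   16    9   28   20    6   28
L[i]    1    1    1    2    3    4    3    3    5    4    2    5

2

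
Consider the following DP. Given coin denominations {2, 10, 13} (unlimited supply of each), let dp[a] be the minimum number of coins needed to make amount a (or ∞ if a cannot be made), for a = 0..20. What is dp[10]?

1

 a  0  1  2  3  4  5  6  7  8  9 10 11 12 13 14 15 16 17 18 19 20
dp  0  -  1  -  2  -  3  -  4  -  1  -  2  1  3  2  4  3  5  4  2
(- denotes ∞ / unreachable)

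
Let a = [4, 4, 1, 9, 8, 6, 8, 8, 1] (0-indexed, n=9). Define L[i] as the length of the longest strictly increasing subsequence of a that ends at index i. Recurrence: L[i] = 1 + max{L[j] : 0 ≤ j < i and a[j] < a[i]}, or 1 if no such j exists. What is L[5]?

2

   i    0    1    2    3    4    5    6    7    8
a[i]    4    4    1    9    8    6    8    8    1
L[i]    1    1    1    2    2    2    3    3    1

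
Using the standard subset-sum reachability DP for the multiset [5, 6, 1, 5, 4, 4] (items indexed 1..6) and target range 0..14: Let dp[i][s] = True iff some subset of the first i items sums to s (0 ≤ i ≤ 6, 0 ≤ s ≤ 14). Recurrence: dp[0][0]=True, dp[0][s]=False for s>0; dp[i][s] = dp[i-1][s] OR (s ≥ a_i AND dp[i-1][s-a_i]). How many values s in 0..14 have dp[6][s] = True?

i\s   0   1   2   3   4   5   6   7   8   9  10  11  12  13  14
  0   T   F   F   F   F   F   F   F   F   F   F   F   F   F   F
  1   T   F   F   F   F   T   F   F   F   F   F   F   F   F   F
  2   T   F   F   F   F   T   T   F   F   F   F   T   F   F   F
  3   T   T   F   F   F   T   T   T   F   F   F   T   T   F   F
  4   T   T   F   F   F   T   T   T   F   F   T   T   T   F   F
  5   T   T   F   F   T   T   T   T   F   T   T   T   T   F   T
  6   T   T   F   F   T   T   T   T   T   T   T   T   T   T   T

13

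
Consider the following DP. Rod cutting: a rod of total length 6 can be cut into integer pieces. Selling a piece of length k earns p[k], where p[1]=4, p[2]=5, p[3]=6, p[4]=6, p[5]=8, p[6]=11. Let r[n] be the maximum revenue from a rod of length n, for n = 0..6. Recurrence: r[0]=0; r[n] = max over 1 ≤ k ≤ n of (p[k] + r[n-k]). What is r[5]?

20

   n    0    1    2    3    4    5    6
r[n]    0    4    8   12   16   20   24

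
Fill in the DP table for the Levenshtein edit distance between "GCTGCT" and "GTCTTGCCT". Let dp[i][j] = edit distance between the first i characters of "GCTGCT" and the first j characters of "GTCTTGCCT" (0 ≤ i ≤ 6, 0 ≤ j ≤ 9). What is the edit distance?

3

   ''  G  T  C  T  T  G  C  C  T
''  0  1  2  3  4  5  6  7  8  9
 G  1  0  1  2  3  4  5  6  7  8
 C  2  1  1  1  2  3  4  5  6  7
 T  3  2  1  2  1  2  3  4  5  6
 G  4  3  2  2  2  2  2  3  4  5
 C  5  4  3  2  3  3  3  2  3  4
 T  6  5  4  3  2  3  4  3  3  3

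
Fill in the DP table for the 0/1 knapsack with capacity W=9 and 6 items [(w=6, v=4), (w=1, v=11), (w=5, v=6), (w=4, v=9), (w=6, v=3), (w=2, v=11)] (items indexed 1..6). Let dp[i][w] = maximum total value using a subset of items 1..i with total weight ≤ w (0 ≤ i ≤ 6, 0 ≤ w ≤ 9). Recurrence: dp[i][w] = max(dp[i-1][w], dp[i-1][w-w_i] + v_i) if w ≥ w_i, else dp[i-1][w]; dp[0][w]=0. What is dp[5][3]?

11

i\w   0   1   2   3   4   5   6   7   8   9
  0   0   0   0   0   0   0   0   0   0   0
  1   0   0   0   0   0   0   4   4   4   4
  2   0  11  11  11  11  11  11  15  15  15
  3   0  11  11  11  11  11  17  17  17  17
  4   0  11  11  11  11  20  20  20  20  20
  5   0  11  11  11  11  20  20  20  20  20
  6   0  11  11  22  22  22  22  31  31  31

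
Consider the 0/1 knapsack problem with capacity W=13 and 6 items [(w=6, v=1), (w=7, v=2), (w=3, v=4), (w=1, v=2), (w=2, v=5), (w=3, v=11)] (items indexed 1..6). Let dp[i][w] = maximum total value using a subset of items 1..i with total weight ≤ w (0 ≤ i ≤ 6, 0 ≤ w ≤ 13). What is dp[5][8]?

i\w   0   1   2   3   4   5   6   7   8   9  10  11  12  13
  0   0   0   0   0   0   0   0   0   0   0   0   0   0   0
  1   0   0   0   0   0   0   1   1   1   1   1   1   1   1
  2   0   0   0   0   0   0   1   2   2   2   2   2   2   3
  3   0   0   0   4   4   4   4   4   4   5   6   6   6   6
  4   0   2   2   4   6   6   6   6   6   6   7   8   8   8
  5   0   2   5   7   7   9  11  11  11  11  11  11  12  13
  6   0   2   5  11  13  16  18  18  20  22  22  22  22  22

11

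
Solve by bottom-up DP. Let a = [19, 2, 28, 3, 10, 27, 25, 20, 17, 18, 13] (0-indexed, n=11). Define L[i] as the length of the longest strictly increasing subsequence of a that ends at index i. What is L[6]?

   i    0    1    2    3    4    5    6    7    8    9   10
a[i]   19    2   28    3   10   27   25   20   17   18   13
L[i]    1    1    2    2    3    4    4    4    4    5    4

4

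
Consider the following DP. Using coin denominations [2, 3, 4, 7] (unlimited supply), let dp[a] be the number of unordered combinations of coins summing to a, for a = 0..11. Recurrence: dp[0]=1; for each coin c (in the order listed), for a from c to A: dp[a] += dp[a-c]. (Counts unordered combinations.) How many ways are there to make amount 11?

6

after  coin     0     1     2     3     4     5     6     7     8     9    10    11
          2     1     0     1     0     1     0     1     0     1     0     1     0
          3     1     0     1     1     1     1     2     1     2     2     2     2
          4     1     0     1     1     2     1     3     2     4     3     5     4
          7     1     0     1     1     2     1     3     3     4     4     6     6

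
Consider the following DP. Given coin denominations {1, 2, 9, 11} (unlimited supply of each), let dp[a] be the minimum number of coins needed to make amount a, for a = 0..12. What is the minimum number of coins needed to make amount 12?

 a  0  1  2  3  4  5  6  7  8  9 10 11 12
dp  0  1  1  2  2  3  3  4  4  1  2  1  2

2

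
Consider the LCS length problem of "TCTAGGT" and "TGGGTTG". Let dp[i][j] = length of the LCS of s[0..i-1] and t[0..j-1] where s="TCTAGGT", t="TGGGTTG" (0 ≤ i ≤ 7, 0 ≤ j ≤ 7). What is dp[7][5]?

   ''  T  G  G  G  T  T  G
''  0  0  0  0  0  0  0  0
 T  0  1  1  1  1  1  1  1
 C  0  1  1  1  1  1  1  1
 T  0  1  1  1  1  2  2  2
 A  0  1  1  1  1  2  2  2
 G  0  1  2  2  2  2  2  3
 G  0  1  2  3  3  3  3  3
 T  0  1  2  3  3  4  4  4

4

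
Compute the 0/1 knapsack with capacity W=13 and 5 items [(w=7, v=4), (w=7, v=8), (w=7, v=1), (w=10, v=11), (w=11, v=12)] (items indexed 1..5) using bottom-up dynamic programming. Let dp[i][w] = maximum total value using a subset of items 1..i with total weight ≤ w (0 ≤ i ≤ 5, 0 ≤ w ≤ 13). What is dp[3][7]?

i\w   0   1   2   3   4   5   6   7   8   9  10  11  12  13
  0   0   0   0   0   0   0   0   0   0   0   0   0   0   0
  1   0   0   0   0   0   0   0   4   4   4   4   4   4   4
  2   0   0   0   0   0   0   0   8   8   8   8   8   8   8
  3   0   0   0   0   0   0   0   8   8   8   8   8   8   8
  4   0   0   0   0   0   0   0   8   8   8  11  11  11  11
  5   0   0   0   0   0   0   0   8   8   8  11  12  12  12

8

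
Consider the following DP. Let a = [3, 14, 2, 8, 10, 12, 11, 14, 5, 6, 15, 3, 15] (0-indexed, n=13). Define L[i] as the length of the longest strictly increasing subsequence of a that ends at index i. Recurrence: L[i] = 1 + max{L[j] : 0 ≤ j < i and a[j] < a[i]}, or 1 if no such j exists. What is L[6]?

   i    0    1    2    3    4    5    6    7    8    9   10   11   12
a[i]    3   14    2    8   10   12   11   14    5    6   15    3   15
L[i]    1    2    1    2    3    4    4    5    2    3    6    2    6

4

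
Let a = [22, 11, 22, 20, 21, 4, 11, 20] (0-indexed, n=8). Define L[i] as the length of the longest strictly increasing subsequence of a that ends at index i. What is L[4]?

   i    0    1    2    3    4    5    6    7
a[i]   22   11   22   20   21    4   11   20
L[i]    1    1    2    2    3    1    2    3

3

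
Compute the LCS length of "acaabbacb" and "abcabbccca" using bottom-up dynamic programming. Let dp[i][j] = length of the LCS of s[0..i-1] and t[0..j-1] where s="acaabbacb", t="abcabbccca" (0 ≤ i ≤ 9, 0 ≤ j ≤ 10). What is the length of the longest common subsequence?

   ''  a  b  c  a  b  b  c  c  c  a
''  0  0  0  0  0  0  0  0  0  0  0
 a  0  1  1  1  1  1  1  1  1  1  1
 c  0  1  1  2  2  2  2  2  2  2  2
 a  0  1  1  2  3  3  3  3  3  3  3
 a  0  1  1  2  3  3  3  3  3  3  4
 b  0  1  2  2  3  4  4  4  4  4  4
 b  0  1  2  2  3  4  5  5  5  5  5
 a  0  1  2  2  3  4  5  5  5  5  6
 c  0  1  2  3  3  4  5  6  6  6  6
 b  0  1  2  3  3  4  5  6  6  6  6

6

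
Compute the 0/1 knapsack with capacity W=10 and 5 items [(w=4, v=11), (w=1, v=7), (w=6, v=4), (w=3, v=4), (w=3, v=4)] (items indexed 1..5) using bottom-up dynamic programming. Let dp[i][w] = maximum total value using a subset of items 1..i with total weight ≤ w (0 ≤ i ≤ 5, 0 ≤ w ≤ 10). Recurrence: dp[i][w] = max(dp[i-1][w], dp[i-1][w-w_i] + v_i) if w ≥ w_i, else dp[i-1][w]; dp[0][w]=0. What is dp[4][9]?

22

i\w   0   1   2   3   4   5   6   7   8   9  10
  0   0   0   0   0   0   0   0   0   0   0   0
  1   0   0   0   0  11  11  11  11  11  11  11
  2   0   7   7   7  11  18  18  18  18  18  18
  3   0   7   7   7  11  18  18  18  18  18  18
  4   0   7   7   7  11  18  18  18  22  22  22
  5   0   7   7   7  11  18  18  18  22  22  22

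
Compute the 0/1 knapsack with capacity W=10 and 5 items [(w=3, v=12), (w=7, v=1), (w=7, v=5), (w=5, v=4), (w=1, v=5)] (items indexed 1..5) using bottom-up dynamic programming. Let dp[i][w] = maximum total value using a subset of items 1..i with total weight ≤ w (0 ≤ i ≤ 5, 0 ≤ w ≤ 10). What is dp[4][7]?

12

i\w   0   1   2   3   4   5   6   7   8   9  10
  0   0   0   0   0   0   0   0   0   0   0   0
  1   0   0   0  12  12  12  12  12  12  12  12
  2   0   0   0  12  12  12  12  12  12  12  13
  3   0   0   0  12  12  12  12  12  12  12  17
  4   0   0   0  12  12  12  12  12  16  16  17
  5   0   5   5  12  17  17  17  17  17  21  21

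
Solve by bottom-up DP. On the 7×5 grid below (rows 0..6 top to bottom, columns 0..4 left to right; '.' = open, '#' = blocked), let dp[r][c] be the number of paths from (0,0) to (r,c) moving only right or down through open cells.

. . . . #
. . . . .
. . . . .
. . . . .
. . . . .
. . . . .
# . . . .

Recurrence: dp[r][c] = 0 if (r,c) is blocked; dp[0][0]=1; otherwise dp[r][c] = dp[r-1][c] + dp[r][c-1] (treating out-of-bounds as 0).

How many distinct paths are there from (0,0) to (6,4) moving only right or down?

r\c   0   1   2   3   4
  0   1   1   1   1   0
  1   1   2   3   4   4
  2   1   3   6  10  14
  3   1   4  10  20  34
  4   1   5  15  35  69
  5   1   6  21  56 125
  6   0   6  27  83 208

208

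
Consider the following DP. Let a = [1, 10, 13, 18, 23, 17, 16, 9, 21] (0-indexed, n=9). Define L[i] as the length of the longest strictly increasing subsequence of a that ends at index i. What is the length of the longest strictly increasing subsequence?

   i    0    1    2    3    4    5    6    7    8
a[i]    1   10   13   18   23   17   16    9   21
L[i]    1    2    3    4    5    4    4    2    5

5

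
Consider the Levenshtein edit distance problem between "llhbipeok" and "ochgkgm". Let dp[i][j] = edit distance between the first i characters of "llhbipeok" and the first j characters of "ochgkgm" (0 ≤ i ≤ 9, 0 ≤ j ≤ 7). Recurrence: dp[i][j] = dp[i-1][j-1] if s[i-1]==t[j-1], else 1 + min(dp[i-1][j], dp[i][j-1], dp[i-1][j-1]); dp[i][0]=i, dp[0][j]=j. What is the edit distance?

   ''  o  c  h  g  k  g  m
''  0  1  2  3  4  5  6  7
 l  1  1  2  3  4  5  6  7
 l  2  2  2  3  4  5  6  7
 h  3  3  3  2  3  4  5  6
 b  4  4  4  3  3  4  5  6
 i  5  5  5  4  4  4  5  6
 p  6  6  6  5  5  5  5  6
 e  7  7  7  6  6  6  6  6
 o  8  7  8  7  7  7  7  7
 k  9  8  8  8  8  7  8  8

8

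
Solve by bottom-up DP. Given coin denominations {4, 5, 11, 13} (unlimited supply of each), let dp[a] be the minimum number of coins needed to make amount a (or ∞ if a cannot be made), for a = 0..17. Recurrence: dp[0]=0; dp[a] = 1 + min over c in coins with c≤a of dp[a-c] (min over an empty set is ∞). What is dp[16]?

 a  0  1  2  3  4  5  6  7  8  9 10 11 12 13 14 15 16 17
dp  0  -  -  -  1  1  -  -  2  2  2  1  3  1  3  2  2  2
(- denotes ∞ / unreachable)

2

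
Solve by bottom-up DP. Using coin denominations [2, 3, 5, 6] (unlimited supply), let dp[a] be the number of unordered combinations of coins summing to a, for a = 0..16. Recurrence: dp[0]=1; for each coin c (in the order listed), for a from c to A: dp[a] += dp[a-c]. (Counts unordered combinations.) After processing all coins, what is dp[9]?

after  coin     0     1     2     3     4     5     6     7     8     9    10    11    12    13    14    15    16
          2     1     0     1     0     1     0     1     0     1     0     1     0     1     0     1     0     1
          3     1     0     1     1     1     1     2     1     2     2     2     2     3     2     3     3     3
          5     1     0     1     1     1     2     2     2     3     3     4     4     5     5     6     7     7
          6     1     0     1     1     1     2     3     2     4     4     5     6     8     7    10    11    12

4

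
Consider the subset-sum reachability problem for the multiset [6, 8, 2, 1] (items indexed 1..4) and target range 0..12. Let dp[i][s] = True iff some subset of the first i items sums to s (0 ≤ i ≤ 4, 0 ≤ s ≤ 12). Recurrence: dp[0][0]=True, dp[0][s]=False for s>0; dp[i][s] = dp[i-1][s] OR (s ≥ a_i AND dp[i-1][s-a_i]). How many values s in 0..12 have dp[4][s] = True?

10

i\s   0   1   2   3   4   5   6   7   8   9  10  11  12
  0   T   F   F   F   F   F   F   F   F   F   F   F   F
  1   T   F   F   F   F   F   T   F   F   F   F   F   F
  2   T   F   F   F   F   F   T   F   T   F   F   F   F
  3   T   F   T   F   F   F   T   F   T   F   T   F   F
  4   T   T   T   T   F   F   T   T   T   T   T   T   F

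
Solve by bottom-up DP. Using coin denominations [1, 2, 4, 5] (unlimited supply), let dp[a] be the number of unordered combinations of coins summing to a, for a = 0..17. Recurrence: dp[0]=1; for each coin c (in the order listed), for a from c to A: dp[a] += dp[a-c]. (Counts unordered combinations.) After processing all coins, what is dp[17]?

after  coin     0     1     2     3     4     5     6     7     8     9    10    11    12    13    14    15    16    17
          1     1     1     1     1     1     1     1     1     1     1     1     1     1     1     1     1     1     1
          2     1     1     2     2     3     3     4     4     5     5     6     6     7     7     8     8     9     9
          4     1     1     2     2     4     4     6     6     9     9    12    12    16    16    20    20    25    25
          5     1     1     2     2     4     5     7     8    11    13    17    19    24    27    33    37    44    49

49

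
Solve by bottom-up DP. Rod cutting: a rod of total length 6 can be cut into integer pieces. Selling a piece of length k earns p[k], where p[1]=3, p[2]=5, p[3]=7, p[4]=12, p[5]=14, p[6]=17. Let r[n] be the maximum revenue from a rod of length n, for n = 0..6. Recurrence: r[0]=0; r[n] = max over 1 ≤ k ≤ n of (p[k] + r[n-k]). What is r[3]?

   n    0    1    2    3    4    5    6
r[n]    0    3    6    9   12   15   18

9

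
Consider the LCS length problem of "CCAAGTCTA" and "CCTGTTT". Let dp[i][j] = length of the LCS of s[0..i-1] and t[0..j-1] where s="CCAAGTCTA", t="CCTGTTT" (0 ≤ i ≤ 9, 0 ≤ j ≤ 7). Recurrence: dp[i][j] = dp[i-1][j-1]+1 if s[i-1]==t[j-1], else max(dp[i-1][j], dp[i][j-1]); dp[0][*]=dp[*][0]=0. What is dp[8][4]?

3

   ''  C  C  T  G  T  T  T
''  0  0  0  0  0  0  0  0
 C  0  1  1  1  1  1  1  1
 C  0  1  2  2  2  2  2  2
 A  0  1  2  2  2  2  2  2
 A  0  1  2  2  2  2  2  2
 G  0  1  2  2  3  3  3  3
 T  0  1  2  3  3  4  4  4
 C  0  1  2  3  3  4  4  4
 T  0  1  2  3  3  4  5  5
 A  0  1  2  3  3  4  5  5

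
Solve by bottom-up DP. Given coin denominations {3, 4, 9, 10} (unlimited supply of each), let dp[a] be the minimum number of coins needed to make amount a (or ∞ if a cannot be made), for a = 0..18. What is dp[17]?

3

 a  0  1  2  3  4  5  6  7  8  9 10 11 12 13 14 15 16 17 18
dp  0  -  -  1  1  -  2  2  2  1  1  3  2  2  2  3  3  3  2
(- denotes ∞ / unreachable)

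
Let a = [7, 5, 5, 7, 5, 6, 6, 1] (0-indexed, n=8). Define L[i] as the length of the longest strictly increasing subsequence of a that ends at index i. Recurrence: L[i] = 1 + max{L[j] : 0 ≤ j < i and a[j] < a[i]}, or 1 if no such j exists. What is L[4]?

   i    0    1    2    3    4    5    6    7
a[i]    7    5    5    7    5    6    6    1
L[i]    1    1    1    2    1    2    2    1

1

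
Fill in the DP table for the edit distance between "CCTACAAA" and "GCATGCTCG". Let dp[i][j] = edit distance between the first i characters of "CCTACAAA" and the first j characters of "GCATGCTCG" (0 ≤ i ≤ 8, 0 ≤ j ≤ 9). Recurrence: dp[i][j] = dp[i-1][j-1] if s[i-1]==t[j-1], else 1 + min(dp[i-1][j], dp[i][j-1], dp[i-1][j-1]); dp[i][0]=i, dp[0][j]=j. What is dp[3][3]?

   ''  G  C  A  T  G  C  T  C  G
''  0  1  2  3  4  5  6  7  8  9
 C  1  1  1  2  3  4  5  6  7  8
 C  2  2  1  2  3  4  4  5  6  7
 T  3  3  2  2  2  3  4  4  5  6
 A  4  4  3  2  3  3  4  5  5  6
 C  5  5  4  3  3  4  3  4  5  6
 A  6  6  5  4  4  4  4  4  5  6
 A  7  7  6  5  5  5  5  5  5  6
 A  8  8  7  6  6  6  6  6  6  6

2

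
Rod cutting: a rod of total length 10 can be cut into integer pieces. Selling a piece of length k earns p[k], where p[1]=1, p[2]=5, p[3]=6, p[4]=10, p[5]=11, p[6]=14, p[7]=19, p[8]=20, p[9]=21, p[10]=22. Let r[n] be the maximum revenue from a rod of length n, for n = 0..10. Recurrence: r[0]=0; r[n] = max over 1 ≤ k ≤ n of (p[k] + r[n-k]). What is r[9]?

   n    0    1    2    3    4    5    6    7    8    9   10
r[n]    0    1    5    6   10   11   15   19   20   24   25

24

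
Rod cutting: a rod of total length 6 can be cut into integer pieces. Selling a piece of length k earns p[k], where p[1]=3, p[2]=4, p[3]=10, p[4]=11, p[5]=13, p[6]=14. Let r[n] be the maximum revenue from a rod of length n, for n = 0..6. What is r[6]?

   n    0    1    2    3    4    5    6
r[n]    0    3    6   10   13   16   20

20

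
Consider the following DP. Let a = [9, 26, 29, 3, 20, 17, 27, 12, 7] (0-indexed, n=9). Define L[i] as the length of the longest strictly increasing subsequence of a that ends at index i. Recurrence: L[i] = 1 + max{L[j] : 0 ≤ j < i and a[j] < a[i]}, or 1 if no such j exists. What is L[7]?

2

   i    0    1    2    3    4    5    6    7    8
a[i]    9   26   29    3   20   17   27   12    7
L[i]    1    2    3    1    2    2    3    2    2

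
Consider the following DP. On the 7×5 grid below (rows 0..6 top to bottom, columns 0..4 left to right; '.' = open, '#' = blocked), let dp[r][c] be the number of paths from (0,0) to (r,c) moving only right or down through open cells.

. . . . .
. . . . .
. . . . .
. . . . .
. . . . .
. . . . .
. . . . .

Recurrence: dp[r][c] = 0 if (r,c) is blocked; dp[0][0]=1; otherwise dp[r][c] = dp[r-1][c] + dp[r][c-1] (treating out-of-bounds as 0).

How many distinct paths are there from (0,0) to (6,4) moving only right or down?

r\c   0   1   2   3   4
  0   1   1   1   1   1
  1   1   2   3   4   5
  2   1   3   6  10  15
  3   1   4  10  20  35
  4   1   5  15  35  70
  5   1   6  21  56 126
  6   1   7  28  84 210

210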